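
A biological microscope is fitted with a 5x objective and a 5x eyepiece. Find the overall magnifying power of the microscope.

The overall magnification of a compound microscope is the product of the objective and eyepiece magnifications:
M = M_obj x M_eye = 5 x 5 = 25.

25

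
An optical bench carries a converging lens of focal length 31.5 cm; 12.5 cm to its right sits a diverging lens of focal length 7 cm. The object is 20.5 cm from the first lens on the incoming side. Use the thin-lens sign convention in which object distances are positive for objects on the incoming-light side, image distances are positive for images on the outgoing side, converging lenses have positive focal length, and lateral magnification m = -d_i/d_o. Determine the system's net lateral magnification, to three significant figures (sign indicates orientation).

Applying the thin-lens equation to the first lens, 1/31.5 = 1/20.5 + 1/d_i1, which gives d_i1 = -58.705 cm.
Its lateral magnification is m_1 = -d_i1/d_o1 = -(-58.705)/20.5 = 2.8636.
The intermediate image is virtual, 58.705 cm to the left of lens 1, so d_o2 = L - d_i1 = 12.5 - (-58.705) = 71.205 cm.
Applying the thin-lens equation again with f_2 = -7 cm and d_o2 = 71.205 cm gives d_i2 = -6.373 cm.
m_2 = -(-6.373)/(71.205) = 0.0895.
Overall magnification: m = m_1 m_2 = 0.2563.

0.256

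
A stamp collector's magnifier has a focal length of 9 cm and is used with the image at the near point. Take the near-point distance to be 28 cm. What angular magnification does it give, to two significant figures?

M = 1 + D/f = 1 + 28/9 = 4.111.

4.1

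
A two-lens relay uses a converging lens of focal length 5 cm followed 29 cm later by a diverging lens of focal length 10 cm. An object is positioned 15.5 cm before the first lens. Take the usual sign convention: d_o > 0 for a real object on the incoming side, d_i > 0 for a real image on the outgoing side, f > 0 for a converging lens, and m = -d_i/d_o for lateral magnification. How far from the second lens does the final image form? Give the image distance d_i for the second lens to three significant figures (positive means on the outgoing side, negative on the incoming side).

Lens 1: 1/d_i1 = 1/f_1 - 1/d_o1 = 1/5 - 1/15.5 = 0.13548 cm^-1, so d_i1 = 7.381 cm.
Object distance for lens 2: d_o2 = 29 - 7.381 = 21.619 cm.
Lens 2: 1/d_i2 = 1/f_2 - 1/d_o2 = 1/(-10) - 1/(21.619) = -0.14626 cm^-1, so d_i2 = -6.837 cm.

-6.84 cm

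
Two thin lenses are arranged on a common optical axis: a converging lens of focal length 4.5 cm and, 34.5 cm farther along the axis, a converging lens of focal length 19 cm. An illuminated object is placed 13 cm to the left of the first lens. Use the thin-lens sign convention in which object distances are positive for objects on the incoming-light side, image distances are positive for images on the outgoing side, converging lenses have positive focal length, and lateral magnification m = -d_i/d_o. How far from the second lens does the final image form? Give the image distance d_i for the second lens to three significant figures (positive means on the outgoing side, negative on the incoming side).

60.9 cm

First lens: d_i1 = 1/(1/4.5 - 1/13) = 6.882 cm.
Object distance for lens 2: d_o2 = 34.5 - 6.882 = 27.618 cm.
Second lens: d_i2 = 1/(1/19 - 1/(27.618)) = 60.891 cm.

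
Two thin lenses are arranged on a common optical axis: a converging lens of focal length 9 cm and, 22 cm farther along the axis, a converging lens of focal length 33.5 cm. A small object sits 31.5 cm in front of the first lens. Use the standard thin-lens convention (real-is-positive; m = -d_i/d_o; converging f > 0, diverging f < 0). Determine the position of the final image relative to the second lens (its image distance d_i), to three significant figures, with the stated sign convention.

Applying the thin-lens equation to the first lens, 1/9 = 1/31.5 + 1/d_i1, which gives d_i1 = 12.600 cm.
Object distance for lens 2: d_o2 = 22 - 12.600 = 9.400 cm.
Applying the thin-lens equation again with f_2 = 33.5 cm and d_o2 = 9.400 cm gives d_i2 = -13.066 cm.

-13.1 cm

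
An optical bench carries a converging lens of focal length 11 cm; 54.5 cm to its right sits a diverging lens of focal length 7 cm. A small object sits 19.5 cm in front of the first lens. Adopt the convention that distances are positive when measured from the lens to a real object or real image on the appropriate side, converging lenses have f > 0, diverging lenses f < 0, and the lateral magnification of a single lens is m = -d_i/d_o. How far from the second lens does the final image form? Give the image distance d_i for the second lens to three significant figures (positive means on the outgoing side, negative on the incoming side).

Applying the thin-lens equation to the first lens, 1/11 = 1/19.5 + 1/d_i1, which gives d_i1 = 25.235 cm.
The intermediate image is 25.235 cm to the right of lens 1, so d_o2 = L - d_i1 = 54.5 - 25.235 = 29.265 cm.
Applying the thin-lens equation again with f_2 = -7 cm and d_o2 = 29.265 cm gives d_i2 = -5.649 cm.

-5.65 cm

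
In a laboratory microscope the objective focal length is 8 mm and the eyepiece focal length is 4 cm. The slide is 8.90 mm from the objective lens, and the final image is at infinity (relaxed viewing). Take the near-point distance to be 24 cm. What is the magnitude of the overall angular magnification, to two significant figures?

Convert to cm: f_obj = 8 mm = 0.8 cm; d_o = 8.90 mm = 0.89 cm.
Objective: 1/d_i = 1/f_obj - 1/d_o = 1/0.8 - 1/0.89 = 0.12640 cm^-1, so d_i = 7.911 cm.
m_obj = -d_i/d_o = -7.911/0.89 = -8.889.
Eyepiece angular magnification (image at infinity): M_eye = D/f_e = 24/4 = 6.000.
Overall M = m_obj x M_eye = (-8.889)(6.000) = -53.33.
|M| = 53.33.

53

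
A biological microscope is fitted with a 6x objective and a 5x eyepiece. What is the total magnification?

The overall magnification of a compound microscope is the product of the objective and eyepiece magnifications:
M = M_obj x M_eye = 6 x 5 = 30.

30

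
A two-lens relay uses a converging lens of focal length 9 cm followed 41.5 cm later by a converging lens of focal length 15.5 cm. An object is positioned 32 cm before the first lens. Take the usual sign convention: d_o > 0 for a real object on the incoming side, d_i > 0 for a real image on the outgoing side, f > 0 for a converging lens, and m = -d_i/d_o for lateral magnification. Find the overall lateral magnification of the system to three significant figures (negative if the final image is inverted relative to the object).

First lens: d_i1 = 1/(1/9 - 1/32) = 12.522 cm.
m_1 = -(12.522)/32 = -0.3913.
The intermediate image is 12.522 cm to the right of lens 1, so d_o2 = L - d_i1 = 41.5 - 12.522 = 28.978 cm.
Second lens: d_i2 = 1/(1/15.5 - 1/(28.978)) = 33.325 cm.
m_2 = -(33.325)/(28.978) = -1.1500.
The system's lateral magnification is m_1 m_2 = (-0.3913)(-1.1500) = 0.4500.

0.450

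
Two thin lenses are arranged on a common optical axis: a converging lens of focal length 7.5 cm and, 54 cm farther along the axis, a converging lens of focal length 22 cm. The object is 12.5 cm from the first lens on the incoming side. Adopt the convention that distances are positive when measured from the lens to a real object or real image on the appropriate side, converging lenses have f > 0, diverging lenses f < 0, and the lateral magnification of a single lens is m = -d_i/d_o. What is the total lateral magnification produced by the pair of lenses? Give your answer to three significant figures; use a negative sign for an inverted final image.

2.49

Applying the thin-lens equation to the first lens, 1/7.5 = 1/12.5 + 1/d_i1, which gives d_i1 = 18.750 cm.
Its lateral magnification is m_1 = -d_i1/d_o1 = -(18.750)/12.5 = -1.5000.
Object distance for lens 2: d_o2 = 54 - 18.750 = 35.250 cm.
Applying the thin-lens equation again with f_2 = 22 cm and d_o2 = 35.250 cm gives d_i2 = 58.528 cm.
m_2 = -(58.528)/(35.250) = -1.6604.
Overall magnification: m = m_1 m_2 = 2.4906.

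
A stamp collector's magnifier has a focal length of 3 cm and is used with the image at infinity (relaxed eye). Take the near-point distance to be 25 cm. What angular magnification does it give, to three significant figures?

M = D/f = 25/3 = 8.333.

8.33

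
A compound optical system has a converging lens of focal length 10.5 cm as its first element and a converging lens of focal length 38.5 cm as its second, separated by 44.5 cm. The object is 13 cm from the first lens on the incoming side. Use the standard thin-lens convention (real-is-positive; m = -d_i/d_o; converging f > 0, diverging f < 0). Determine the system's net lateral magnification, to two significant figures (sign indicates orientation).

Applying the thin-lens equation to the first lens, 1/10.5 = 1/13 + 1/d_i1, which gives d_i1 = 54.600 cm.
Its lateral magnification is m_1 = -d_i1/d_o1 = -(54.600)/13 = -4.2000.
This image would form 54.600 cm past lens 1, i.e. 10.100 cm beyond lens 2, so it is a virtual object for lens 2: d_o2 = 44.5 - 54.600 = -10.100 cm.
Applying the thin-lens equation again with f_2 = 38.5 cm and d_o2 = -10.100 cm gives d_i2 = 8.001 cm.
m_2 = -(8.001)/(-10.100) = 0.7922.
Overall magnification: m = m_1 m_2 = -3.3272.

-3.3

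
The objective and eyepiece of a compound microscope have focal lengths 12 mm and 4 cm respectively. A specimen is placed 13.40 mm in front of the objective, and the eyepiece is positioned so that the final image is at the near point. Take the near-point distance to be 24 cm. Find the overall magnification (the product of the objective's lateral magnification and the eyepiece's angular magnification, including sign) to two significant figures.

Convert to cm: f_obj = 12 mm = 1.2 cm; d_o = 13.40 mm = 1.34 cm.
Objective: 1/d_i = 1/f_obj - 1/d_o = 1/1.2 - 1/1.34 = 0.08706 cm^-1, so d_i = 11.486 cm.
m_obj = -d_i/d_o = -11.486/1.34 = -8.571.
Eyepiece angular magnification (image at near point): M_eye = 1 + D/f_e = 1 + 24/4 = 7.000.
Overall M = m_obj x M_eye = (-8.571)(7.000) = -60.00.

-60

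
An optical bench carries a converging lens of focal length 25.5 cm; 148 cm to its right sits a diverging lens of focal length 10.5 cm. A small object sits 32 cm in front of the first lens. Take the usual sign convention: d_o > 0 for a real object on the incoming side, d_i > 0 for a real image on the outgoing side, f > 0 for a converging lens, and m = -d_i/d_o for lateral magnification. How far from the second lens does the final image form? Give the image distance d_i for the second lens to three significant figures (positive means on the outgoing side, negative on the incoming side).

-7.16 cm

Lens 1: 1/d_i1 = 1/f_1 - 1/d_o1 = 1/25.5 - 1/32 = 0.00797 cm^-1, so d_i1 = 125.538 cm.
The intermediate image is 125.538 cm to the right of lens 1, so d_o2 = L - d_i1 = 148 - 125.538 = 22.462 cm.
Lens 2: 1/d_i2 = 1/f_2 - 1/d_o2 = 1/(-10.5) - 1/(22.462) = -0.13976 cm^-1, so d_i2 = -7.155 cm.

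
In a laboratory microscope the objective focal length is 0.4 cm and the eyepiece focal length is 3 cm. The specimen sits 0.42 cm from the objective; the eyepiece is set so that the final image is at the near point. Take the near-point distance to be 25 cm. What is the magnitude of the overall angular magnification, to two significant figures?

190

Objective: 1/d_i = 1/f_obj - 1/d_o = 1/0.4 - 1/0.42 = 0.11905 cm^-1, so d_i = 8.400 cm.
m_obj = -d_i/d_o = -8.400/0.42 = -20.000.
Eyepiece angular magnification (image at near point): M_eye = 1 + D/f_e = 1 + 25/3 = 9.333.
Overall M = m_obj x M_eye = (-20.000)(9.333) = -186.67.
|M| = 186.67.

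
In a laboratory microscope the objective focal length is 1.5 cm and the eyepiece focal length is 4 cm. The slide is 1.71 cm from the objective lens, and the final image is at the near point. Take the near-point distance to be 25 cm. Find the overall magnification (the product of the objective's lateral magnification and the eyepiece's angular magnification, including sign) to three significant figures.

Objective: 1/d_i = 1/f_obj - 1/d_o = 1/1.5 - 1/1.71 = 0.08187 cm^-1, so d_i = 12.214 cm.
m_obj = -d_i/d_o = -12.214/1.71 = -7.143.
Eyepiece angular magnification (image at near point): M_eye = 1 + D/f_e = 1 + 25/4 = 7.250.
Overall M = m_obj x M_eye = (-7.143)(7.250) = -51.79.

-51.8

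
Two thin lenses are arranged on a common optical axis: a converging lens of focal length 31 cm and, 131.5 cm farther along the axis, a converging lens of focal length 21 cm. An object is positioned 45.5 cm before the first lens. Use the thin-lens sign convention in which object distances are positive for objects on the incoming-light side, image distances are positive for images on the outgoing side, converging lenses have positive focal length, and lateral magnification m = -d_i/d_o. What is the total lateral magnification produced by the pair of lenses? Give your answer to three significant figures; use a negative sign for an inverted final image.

First lens: d_i1 = 1/(1/31 - 1/45.5) = 97.276 cm.
m_1 = -(97.276)/45.5 = -2.1379.
That image sits 34.224 cm in front of the second lens, so d_o2 = 34.224 cm.
Second lens: d_i2 = 1/(1/21 - 1/(34.224)) = 54.348 cm.
m_2 = -(54.348)/(34.224) = -1.5880.
The system's lateral magnification is m_1 m_2 = (-2.1379)(-1.5880) = 3.3950.

3.40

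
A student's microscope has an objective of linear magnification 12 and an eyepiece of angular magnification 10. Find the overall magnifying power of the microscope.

The overall magnification of a compound microscope is the product of the objective and eyepiece magnifications:
M = M_obj x M_eye = 12 x 10 = 120.

120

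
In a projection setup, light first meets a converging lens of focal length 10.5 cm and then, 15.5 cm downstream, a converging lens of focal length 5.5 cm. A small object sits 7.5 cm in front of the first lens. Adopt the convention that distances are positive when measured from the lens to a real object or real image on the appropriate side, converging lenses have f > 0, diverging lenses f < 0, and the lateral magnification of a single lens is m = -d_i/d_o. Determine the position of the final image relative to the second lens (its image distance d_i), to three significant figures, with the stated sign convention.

6.33 cm

Applying the thin-lens equation to the first lens, 1/10.5 = 1/7.5 + 1/d_i1, which gives d_i1 = -26.250 cm.
The intermediate image is virtual, 26.250 cm to the left of lens 1, so d_o2 = L - d_i1 = 15.5 - (-26.250) = 41.750 cm.
Applying the thin-lens equation again with f_2 = 5.5 cm and d_o2 = 41.750 cm gives d_i2 = 6.334 cm.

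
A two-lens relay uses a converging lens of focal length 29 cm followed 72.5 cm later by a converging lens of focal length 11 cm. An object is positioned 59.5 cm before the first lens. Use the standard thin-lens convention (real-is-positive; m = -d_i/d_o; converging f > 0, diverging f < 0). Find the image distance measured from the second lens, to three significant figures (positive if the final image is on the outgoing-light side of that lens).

First lens: d_i1 = 1/(1/29 - 1/59.5) = 56.574 cm.
Object distance for lens 2: d_o2 = 72.5 - 56.574 = 15.926 cm.
Second lens: d_i2 = 1/(1/11 - 1/(15.926)) = 35.562 cm.

35.6 cm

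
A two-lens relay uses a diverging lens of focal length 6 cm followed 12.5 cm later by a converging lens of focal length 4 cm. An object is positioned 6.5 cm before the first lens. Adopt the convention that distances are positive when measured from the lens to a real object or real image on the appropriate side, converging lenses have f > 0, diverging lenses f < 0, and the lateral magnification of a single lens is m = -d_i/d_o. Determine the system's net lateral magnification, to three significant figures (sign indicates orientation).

-0.165

Applying the thin-lens equation to the first lens, 1/(-6) = 1/6.5 + 1/d_i1, which gives d_i1 = -3.120 cm.
Its lateral magnification is m_1 = -d_i1/d_o1 = -(-3.120)/6.5 = 0.4800.
With d_i1 < 0 the first image is virtual and lies on the object side; the object distance for lens 2 is d_o2 = 12.5 - (-3.120) = 15.620 cm.
Applying the thin-lens equation again with f_2 = 4 cm and d_o2 = 15.620 cm gives d_i2 = 5.377 cm.
m_2 = -(5.377)/(15.620) = -0.3442.
Overall magnification: m = m_1 m_2 = -0.1652.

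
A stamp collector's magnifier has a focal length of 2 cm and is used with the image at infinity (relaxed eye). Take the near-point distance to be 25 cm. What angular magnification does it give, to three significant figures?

12.5

M = D/f = 25/2 = 12.500.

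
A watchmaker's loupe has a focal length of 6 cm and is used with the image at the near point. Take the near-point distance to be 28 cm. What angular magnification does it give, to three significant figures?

5.67

M = 1 + D/f = 1 + 28/6 = 5.667.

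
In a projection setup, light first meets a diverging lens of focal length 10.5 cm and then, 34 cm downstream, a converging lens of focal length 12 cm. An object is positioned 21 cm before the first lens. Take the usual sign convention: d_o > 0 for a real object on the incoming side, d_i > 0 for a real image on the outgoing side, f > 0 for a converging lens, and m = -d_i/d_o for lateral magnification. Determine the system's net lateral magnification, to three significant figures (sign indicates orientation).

-0.138

Lens 1: 1/d_i1 = 1/f_1 - 1/d_o1 = 1/(-10.5) - 1/21 = -0.14286 cm^-1, so d_i1 = -7.000 cm.
m_1 = -(-7.000)/21 = 0.3333.
The intermediate image is virtual, 7.000 cm to the left of lens 1, so d_o2 = L - d_i1 = 34 - (-7.000) = 41.000 cm.
Lens 2: 1/d_i2 = 1/f_2 - 1/d_o2 = 1/12 - 1/(41.000) = 0.05894 cm^-1, so d_i2 = 16.966 cm.
m_2 = -(16.966)/(41.000) = -0.4138.
Total m = m_1 x m_2 = (0.3333)(-0.4138) = -0.1379.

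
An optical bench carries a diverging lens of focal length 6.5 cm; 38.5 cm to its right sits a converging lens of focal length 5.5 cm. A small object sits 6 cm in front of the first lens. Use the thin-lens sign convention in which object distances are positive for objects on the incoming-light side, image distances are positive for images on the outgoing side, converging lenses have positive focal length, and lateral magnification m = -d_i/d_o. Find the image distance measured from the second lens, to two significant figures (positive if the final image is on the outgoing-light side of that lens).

6.3 cm

First lens: d_i1 = 1/(1/(-6.5) - 1/6) = -3.120 cm.
The intermediate image is virtual, 3.120 cm to the left of lens 1, so d_o2 = L - d_i1 = 38.5 - (-3.120) = 41.620 cm.
Second lens: d_i2 = 1/(1/5.5 - 1/(41.620)) = 6.337 cm.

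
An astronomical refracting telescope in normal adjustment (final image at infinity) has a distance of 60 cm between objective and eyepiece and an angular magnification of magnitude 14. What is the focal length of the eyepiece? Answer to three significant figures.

4.00 cm

In normal adjustment the tube length equals f_obj + f_eye and |M| = f_obj/f_eye.
So f_obj = 14 f_eye and 14 f_eye + f_eye = 60 cm, giving f_eye = 60/15 = 4.000 cm and f_obj = 56.000 cm.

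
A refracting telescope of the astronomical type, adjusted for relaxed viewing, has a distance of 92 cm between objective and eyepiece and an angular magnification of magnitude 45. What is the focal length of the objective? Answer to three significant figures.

90.0 cm

In normal adjustment the tube length equals f_obj + f_eye and |M| = f_obj/f_eye.
So f_obj = 45 f_eye and 45 f_eye + f_eye = 92 cm, giving f_eye = 92/46 = 2.000 cm and f_obj = 90.000 cm.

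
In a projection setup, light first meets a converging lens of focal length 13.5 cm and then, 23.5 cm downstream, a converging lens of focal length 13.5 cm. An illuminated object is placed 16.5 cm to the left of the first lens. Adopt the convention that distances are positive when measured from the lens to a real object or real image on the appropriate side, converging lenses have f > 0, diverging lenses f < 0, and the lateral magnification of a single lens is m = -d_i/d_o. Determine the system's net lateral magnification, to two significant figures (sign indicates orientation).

-0.95

Lens 1: 1/d_i1 = 1/f_1 - 1/d_o1 = 1/13.5 - 1/16.5 = 0.01347 cm^-1, so d_i1 = 74.250 cm.
m_1 = -(74.250)/16.5 = -4.5000.
This image would form 74.250 cm past lens 1, i.e. 50.750 cm beyond lens 2, so it is a virtual object for lens 2: d_o2 = 23.5 - 74.250 = -50.750 cm.
Lens 2: 1/d_i2 = 1/f_2 - 1/d_o2 = 1/13.5 - 1/(-50.750) = 0.09378 cm^-1, so d_i2 = 10.663 cm.
m_2 = -(10.663)/(-50.750) = 0.2101.
Overall magnification: m = m_1 m_2 = -0.9455.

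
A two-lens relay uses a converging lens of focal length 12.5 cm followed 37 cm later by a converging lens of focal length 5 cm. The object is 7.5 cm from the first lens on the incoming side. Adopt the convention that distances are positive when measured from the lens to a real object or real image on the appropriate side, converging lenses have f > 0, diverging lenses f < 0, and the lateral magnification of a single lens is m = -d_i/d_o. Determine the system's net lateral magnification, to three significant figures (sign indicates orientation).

Lens 1: 1/d_i1 = 1/f_1 - 1/d_o1 = 1/12.5 - 1/7.5 = -0.05333 cm^-1, so d_i1 = -18.750 cm.
m_1 = -(-18.750)/7.5 = 2.5000.
The intermediate image is virtual, 18.750 cm to the left of lens 1, so d_o2 = L - d_i1 = 37 - (-18.750) = 55.750 cm.
Lens 2: 1/d_i2 = 1/f_2 - 1/d_o2 = 1/5 - 1/(55.750) = 0.18206 cm^-1, so d_i2 = 5.493 cm.
m_2 = -(5.493)/(55.750) = -0.0985.
Overall magnification: m = m_1 m_2 = -0.2463.

-0.246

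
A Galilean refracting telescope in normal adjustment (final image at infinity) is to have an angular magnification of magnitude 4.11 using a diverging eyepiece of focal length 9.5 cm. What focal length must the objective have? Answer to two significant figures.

|M| = f_obj/|f_eye|, so f_obj = |M| x |f_eye| = 4.11 x 9.5 = 39.045 cm.

39 cm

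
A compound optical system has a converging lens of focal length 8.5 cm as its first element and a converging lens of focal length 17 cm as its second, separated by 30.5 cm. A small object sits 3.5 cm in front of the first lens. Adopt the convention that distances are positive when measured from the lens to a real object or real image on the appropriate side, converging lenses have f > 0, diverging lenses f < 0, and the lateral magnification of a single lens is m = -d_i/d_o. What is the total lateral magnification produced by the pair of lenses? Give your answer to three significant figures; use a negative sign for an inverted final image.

-1.49

Lens 1: 1/d_i1 = 1/f_1 - 1/d_o1 = 1/8.5 - 1/3.5 = -0.16807 cm^-1, so d_i1 = -5.950 cm.
m_1 = -(-5.950)/3.5 = 1.7000.
With d_i1 < 0 the first image is virtual and lies on the object side; the object distance for lens 2 is d_o2 = 30.5 - (-5.950) = 36.450 cm.
Lens 2: 1/d_i2 = 1/f_2 - 1/d_o2 = 1/17 - 1/(36.450) = 0.03139 cm^-1, so d_i2 = 31.859 cm.
m_2 = -(31.859)/(36.450) = -0.8740.
Overall magnification: m = m_1 m_2 = -1.4859.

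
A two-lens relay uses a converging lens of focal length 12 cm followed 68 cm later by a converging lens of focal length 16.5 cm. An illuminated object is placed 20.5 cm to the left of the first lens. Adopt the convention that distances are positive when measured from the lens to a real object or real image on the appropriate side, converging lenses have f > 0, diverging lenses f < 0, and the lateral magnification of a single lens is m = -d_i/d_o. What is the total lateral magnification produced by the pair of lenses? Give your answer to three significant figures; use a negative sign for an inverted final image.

Applying the thin-lens equation to the first lens, 1/12 = 1/20.5 + 1/d_i1, which gives d_i1 = 28.941 cm.
Its lateral magnification is m_1 = -d_i1/d_o1 = -(28.941)/20.5 = -1.4118.
Object distance for lens 2: d_o2 = 68 - 28.941 = 39.059 cm.
Applying the thin-lens equation again with f_2 = 16.5 cm and d_o2 = 39.059 cm gives d_i2 = 28.568 cm.
m_2 = -(28.568)/(39.059) = -0.7314.
The system's lateral magnification is m_1 m_2 = (-1.4118)(-0.7314) = 1.0326.

1.03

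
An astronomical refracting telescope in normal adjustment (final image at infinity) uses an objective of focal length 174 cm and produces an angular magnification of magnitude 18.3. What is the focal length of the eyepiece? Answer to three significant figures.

|M| = f_obj/f_eye, so f_eye = f_obj/|M| = 174/18.3 = 9.508 cm.

9.51 cm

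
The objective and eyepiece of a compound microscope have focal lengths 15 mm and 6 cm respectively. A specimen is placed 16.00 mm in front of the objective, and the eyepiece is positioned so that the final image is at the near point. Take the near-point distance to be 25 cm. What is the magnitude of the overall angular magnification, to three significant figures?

77.5

Convert to cm: f_obj = 15 mm = 1.5 cm; d_o = 16.00 mm = 1.60 cm.
Objective: 1/d_i = 1/f_obj - 1/d_o = 1/1.5 - 1/1.60 = 0.04167 cm^-1, so d_i = 24.000 cm.
m_obj = -d_i/d_o = -24.000/1.60 = -15.000.
Eyepiece angular magnification (image at near point): M_eye = 1 + D/f_e = 1 + 25/6 = 5.167.
Overall M = m_obj x M_eye = (-15.000)(5.167) = -77.50.
|M| = 77.50.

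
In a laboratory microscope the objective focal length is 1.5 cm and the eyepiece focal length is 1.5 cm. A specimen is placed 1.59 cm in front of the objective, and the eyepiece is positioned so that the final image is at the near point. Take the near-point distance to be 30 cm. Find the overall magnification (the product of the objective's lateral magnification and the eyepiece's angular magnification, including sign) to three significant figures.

-350

Objective: 1/d_i = 1/f_obj - 1/d_o = 1/1.5 - 1/1.59 = 0.03774 cm^-1, so d_i = 26.500 cm.
m_obj = -d_i/d_o = -26.500/1.59 = -16.667.
Eyepiece angular magnification (image at near point): M_eye = 1 + D/f_e = 1 + 30/1.5 = 21.000.
Overall M = m_obj x M_eye = (-16.667)(21.000) = -350.00.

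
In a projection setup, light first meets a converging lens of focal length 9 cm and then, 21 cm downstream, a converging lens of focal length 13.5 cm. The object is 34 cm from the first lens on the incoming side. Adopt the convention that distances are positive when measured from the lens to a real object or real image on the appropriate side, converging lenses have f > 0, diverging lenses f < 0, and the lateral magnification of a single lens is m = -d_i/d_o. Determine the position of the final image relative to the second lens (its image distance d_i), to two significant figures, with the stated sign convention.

Applying the thin-lens equation to the first lens, 1/9 = 1/34 + 1/d_i1, which gives d_i1 = 12.240 cm.
Object distance for lens 2: d_o2 = 21 - 12.240 = 8.760 cm.
Applying the thin-lens equation again with f_2 = 13.5 cm and d_o2 = 8.760 cm gives d_i2 = -24.949 cm.

-25 cm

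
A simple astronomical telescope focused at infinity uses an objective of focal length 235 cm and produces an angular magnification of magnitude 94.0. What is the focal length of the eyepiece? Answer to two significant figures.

|M| = f_obj/f_eye, so f_eye = f_obj/|M| = 235/94.0 = 2.500 cm.

2.5 cm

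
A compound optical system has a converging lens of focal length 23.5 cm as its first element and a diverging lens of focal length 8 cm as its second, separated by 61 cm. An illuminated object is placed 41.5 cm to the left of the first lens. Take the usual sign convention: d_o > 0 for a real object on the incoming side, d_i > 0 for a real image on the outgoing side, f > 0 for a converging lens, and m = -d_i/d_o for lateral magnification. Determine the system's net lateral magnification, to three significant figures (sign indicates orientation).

-0.705

Lens 1: 1/d_i1 = 1/f_1 - 1/d_o1 = 1/23.5 - 1/41.5 = 0.01846 cm^-1, so d_i1 = 54.181 cm.
m_1 = -(54.181)/41.5 = -1.3056.
Object distance for lens 2: d_o2 = 61 - 54.181 = 6.819 cm.
Lens 2: 1/d_i2 = 1/f_2 - 1/d_o2 = 1/(-8) - 1/(6.819) = -0.27164 cm^-1, so d_i2 = -3.681 cm.
m_2 = -(-3.681)/(6.819) = 0.5398.
Overall magnification: m = m_1 m_2 = -0.7048.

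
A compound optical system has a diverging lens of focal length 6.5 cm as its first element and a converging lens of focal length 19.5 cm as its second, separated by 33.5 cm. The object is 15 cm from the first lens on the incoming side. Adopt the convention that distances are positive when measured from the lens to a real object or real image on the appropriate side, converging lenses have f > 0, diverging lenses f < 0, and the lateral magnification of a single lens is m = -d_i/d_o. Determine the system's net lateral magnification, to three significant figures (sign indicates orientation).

-0.318

Applying the thin-lens equation to the first lens, 1/(-6.5) = 1/15 + 1/d_i1, which gives d_i1 = -4.535 cm.
Its lateral magnification is m_1 = -d_i1/d_o1 = -(-4.535)/15 = 0.3023.
The intermediate image is virtual, 4.535 cm to the left of lens 1, so d_o2 = L - d_i1 = 33.5 - (-4.535) = 38.035 cm.
Applying the thin-lens equation again with f_2 = 19.5 cm and d_o2 = 38.035 cm gives d_i2 = 40.015 cm.
m_2 = -(40.015)/(38.035) = -1.0521.
Total m = m_1 x m_2 = (0.3023)(-1.0521) = -0.3181.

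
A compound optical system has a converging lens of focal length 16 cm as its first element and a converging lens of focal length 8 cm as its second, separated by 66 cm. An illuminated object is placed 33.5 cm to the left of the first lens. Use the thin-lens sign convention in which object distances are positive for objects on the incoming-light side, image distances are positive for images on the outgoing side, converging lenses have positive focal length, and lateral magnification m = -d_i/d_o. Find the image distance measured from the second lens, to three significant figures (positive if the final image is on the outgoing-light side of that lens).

10.3 cm

First lens: d_i1 = 1/(1/16 - 1/33.5) = 30.629 cm.
The intermediate image is 30.629 cm to the right of lens 1, so d_o2 = L - d_i1 = 66 - 30.629 = 35.371 cm.
Second lens: d_i2 = 1/(1/8 - 1/(35.371)) = 10.338 cm.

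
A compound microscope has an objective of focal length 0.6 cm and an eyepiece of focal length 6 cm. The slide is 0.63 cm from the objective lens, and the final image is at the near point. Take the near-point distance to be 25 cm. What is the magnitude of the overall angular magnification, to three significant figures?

103

Objective: 1/d_i = 1/f_obj - 1/d_o = 1/0.6 - 1/0.63 = 0.07937 cm^-1, so d_i = 12.600 cm.
m_obj = -d_i/d_o = -12.600/0.63 = -20.000.
Eyepiece angular magnification (image at near point): M_eye = 1 + D/f_e = 1 + 25/6 = 5.167.
Overall M = m_obj x M_eye = (-20.000)(5.167) = -103.33.
|M| = 103.33.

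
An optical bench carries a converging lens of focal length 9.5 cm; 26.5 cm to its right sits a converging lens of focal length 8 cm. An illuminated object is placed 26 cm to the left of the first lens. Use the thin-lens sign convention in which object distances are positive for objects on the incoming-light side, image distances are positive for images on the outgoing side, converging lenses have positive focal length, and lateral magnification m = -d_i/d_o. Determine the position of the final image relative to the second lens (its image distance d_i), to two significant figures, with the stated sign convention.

26 cm

Lens 1: 1/d_i1 = 1/f_1 - 1/d_o1 = 1/9.5 - 1/26 = 0.06680 cm^-1, so d_i1 = 14.970 cm.
Object distance for lens 2: d_o2 = 26.5 - 14.970 = 11.530 cm.
Lens 2: 1/d_i2 = 1/f_2 - 1/d_o2 = 1/8 - 1/(11.530) = 0.03827 cm^-1, so d_i2 = 26.129 cm.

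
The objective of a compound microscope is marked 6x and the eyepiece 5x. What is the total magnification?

30

The overall magnification of a compound microscope is the product of the objective and eyepiece magnifications:
M = M_obj x M_eye = 6 x 5 = 30.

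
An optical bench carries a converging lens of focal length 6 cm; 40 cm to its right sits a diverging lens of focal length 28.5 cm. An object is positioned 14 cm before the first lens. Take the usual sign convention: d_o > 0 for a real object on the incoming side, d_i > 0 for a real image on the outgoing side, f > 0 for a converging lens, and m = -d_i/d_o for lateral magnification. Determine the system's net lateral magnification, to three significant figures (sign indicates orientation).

First lens: d_i1 = 1/(1/6 - 1/14) = 10.500 cm.
m_1 = -(10.500)/14 = -0.7500.
That image sits 29.500 cm in front of the second lens, so d_o2 = 29.500 cm.
Second lens: d_i2 = 1/(1/(-28.5) - 1/(29.500)) = -14.496 cm.
m_2 = -(-14.496)/(29.500) = 0.4914.
The system's lateral magnification is m_1 m_2 = (-0.7500)(0.4914) = -0.3685.

-0.369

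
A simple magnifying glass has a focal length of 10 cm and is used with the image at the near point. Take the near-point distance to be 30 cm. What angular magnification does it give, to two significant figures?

M = 1 + D/f = 1 + 30/10 = 4.000.

4.0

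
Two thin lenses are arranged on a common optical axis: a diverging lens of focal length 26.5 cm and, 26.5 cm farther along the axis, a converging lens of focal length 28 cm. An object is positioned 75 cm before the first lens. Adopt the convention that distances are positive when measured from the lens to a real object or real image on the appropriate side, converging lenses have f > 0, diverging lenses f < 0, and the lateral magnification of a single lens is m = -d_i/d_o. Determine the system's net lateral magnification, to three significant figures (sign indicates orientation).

First lens: d_i1 = 1/(1/(-26.5) - 1/75) = -19.581 cm.
m_1 = -(-19.581)/75 = 0.2611.
The intermediate image is virtual, 19.581 cm to the left of lens 1, so d_o2 = L - d_i1 = 26.5 - (-19.581) = 46.081 cm.
Second lens: d_i2 = 1/(1/28 - 1/(46.081)) = 71.360 cm.
m_2 = -(71.360)/(46.081) = -1.5486.
Total m = m_1 x m_2 = (0.2611)(-1.5486) = -0.4043.

-0.404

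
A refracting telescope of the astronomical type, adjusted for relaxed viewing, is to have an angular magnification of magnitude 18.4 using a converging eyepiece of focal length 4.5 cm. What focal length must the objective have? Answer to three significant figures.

|M| = f_obj/|f_eye|, so f_obj = |M| x |f_eye| = 18.4 x 4.5 = 82.800 cm.

82.8 cm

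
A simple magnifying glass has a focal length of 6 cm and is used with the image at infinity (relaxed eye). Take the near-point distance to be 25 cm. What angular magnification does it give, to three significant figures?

M = D/f = 25/6 = 4.167.

4.17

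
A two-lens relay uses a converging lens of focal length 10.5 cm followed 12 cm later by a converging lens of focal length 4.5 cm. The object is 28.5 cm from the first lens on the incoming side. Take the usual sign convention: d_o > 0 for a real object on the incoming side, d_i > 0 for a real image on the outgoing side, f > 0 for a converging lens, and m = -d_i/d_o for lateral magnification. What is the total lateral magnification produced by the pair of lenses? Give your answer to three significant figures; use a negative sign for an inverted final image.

First lens: d_i1 = 1/(1/10.5 - 1/28.5) = 16.625 cm.
m_1 = -(16.625)/28.5 = -0.5833.
This image would form 16.625 cm past lens 1, i.e. 4.625 cm beyond lens 2, so it is a virtual object for lens 2: d_o2 = 12 - 16.625 = -4.625 cm.
Second lens: d_i2 = 1/(1/4.5 - 1/(-4.625)) = 2.281 cm.
m_2 = -(2.281)/(-4.625) = 0.4932.
Overall magnification: m = m_1 m_2 = -0.2877.

-0.288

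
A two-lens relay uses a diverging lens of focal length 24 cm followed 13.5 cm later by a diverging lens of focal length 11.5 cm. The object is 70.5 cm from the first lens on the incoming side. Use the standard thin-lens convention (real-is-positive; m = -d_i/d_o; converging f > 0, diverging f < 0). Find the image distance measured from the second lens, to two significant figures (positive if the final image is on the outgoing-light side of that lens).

-8.4 cm

Applying the thin-lens equation to the first lens, 1/(-24) = 1/70.5 + 1/d_i1, which gives d_i1 = -17.905 cm.
With d_i1 < 0 the first image is virtual and lies on the object side; the object distance for lens 2 is d_o2 = 13.5 - (-17.905) = 31.405 cm.
Applying the thin-lens equation again with f_2 = -11.5 cm and d_o2 = 31.405 cm gives d_i2 = -8.418 cm.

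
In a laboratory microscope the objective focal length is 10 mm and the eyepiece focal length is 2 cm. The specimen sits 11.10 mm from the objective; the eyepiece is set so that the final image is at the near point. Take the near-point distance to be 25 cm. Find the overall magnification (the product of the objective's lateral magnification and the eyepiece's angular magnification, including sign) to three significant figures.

-123

Convert to cm: f_obj = 10 mm = 1 cm; d_o = 11.10 mm = 1.11 cm.
Objective: 1/d_i = 1/f_obj - 1/d_o = 1/1 - 1/1.11 = 0.09910 cm^-1, so d_i = 10.091 cm.
m_obj = -d_i/d_o = -10.091/1.11 = -9.091.
Eyepiece angular magnification (image at near point): M_eye = 1 + D/f_e = 1 + 25/2 = 13.500.
Overall M = m_obj x M_eye = (-9.091)(13.500) = -122.73.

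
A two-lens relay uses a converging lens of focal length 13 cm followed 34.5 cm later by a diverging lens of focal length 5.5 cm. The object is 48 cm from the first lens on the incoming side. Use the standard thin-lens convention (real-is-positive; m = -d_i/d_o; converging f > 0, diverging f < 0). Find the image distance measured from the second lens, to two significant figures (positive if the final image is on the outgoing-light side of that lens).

Lens 1: 1/d_i1 = 1/f_1 - 1/d_o1 = 1/13 - 1/48 = 0.05609 cm^-1, so d_i1 = 17.829 cm.
That image sits 16.671 cm in front of the second lens, so d_o2 = 16.671 cm.
Lens 2: 1/d_i2 = 1/f_2 - 1/d_o2 = 1/(-5.5) - 1/(16.671) = -0.24180 cm^-1, so d_i2 = -4.136 cm.

-4.1 cm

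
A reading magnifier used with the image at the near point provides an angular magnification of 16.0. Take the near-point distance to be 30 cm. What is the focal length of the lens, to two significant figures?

For the image at the near point, M = 1 + D/f.
f = D/(M - 1) = 30/(16.0 - 1) = 2.000 cm.

2.0 cm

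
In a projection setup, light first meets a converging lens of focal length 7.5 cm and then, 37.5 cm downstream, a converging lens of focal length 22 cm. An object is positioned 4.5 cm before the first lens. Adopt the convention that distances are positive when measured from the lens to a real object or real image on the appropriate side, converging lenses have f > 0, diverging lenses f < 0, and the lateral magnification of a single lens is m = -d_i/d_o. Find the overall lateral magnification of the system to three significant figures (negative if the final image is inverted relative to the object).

-2.06

Lens 1: 1/d_i1 = 1/f_1 - 1/d_o1 = 1/7.5 - 1/4.5 = -0.08889 cm^-1, so d_i1 = -11.250 cm.
m_1 = -(-11.250)/4.5 = 2.5000.
The intermediate image is virtual, 11.250 cm to the left of lens 1, so d_o2 = L - d_i1 = 37.5 - (-11.250) = 48.750 cm.
Lens 2: 1/d_i2 = 1/f_2 - 1/d_o2 = 1/22 - 1/(48.750) = 0.02494 cm^-1, so d_i2 = 40.093 cm.
m_2 = -(40.093)/(48.750) = -0.8224.
The system's lateral magnification is m_1 m_2 = (2.5000)(-0.8224) = -2.0561.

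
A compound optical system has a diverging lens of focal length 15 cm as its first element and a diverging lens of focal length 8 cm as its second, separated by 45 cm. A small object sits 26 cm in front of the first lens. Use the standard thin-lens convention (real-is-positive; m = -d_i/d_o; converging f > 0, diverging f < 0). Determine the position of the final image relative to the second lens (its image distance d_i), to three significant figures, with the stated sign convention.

-6.98 cm

Applying the thin-lens equation to the first lens, 1/(-15) = 1/26 + 1/d_i1, which gives d_i1 = -9.512 cm.
The intermediate image is virtual, 9.512 cm to the left of lens 1, so d_o2 = L - d_i1 = 45 - (-9.512) = 54.512 cm.
Applying the thin-lens equation again with f_2 = -8 cm and d_o2 = 54.512 cm gives d_i2 = -6.976 cm.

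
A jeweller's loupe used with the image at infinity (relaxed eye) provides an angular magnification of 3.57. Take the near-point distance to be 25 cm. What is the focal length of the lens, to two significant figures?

7.0 cm

For the image at infinity, M = D/f.
f = D/M = 25/3.57 = 7.003 cm.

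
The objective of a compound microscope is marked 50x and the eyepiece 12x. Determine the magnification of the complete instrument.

The overall magnification of a compound microscope is the product of the objective and eyepiece magnifications:
M = M_obj x M_eye = 50 x 12 = 600.

600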